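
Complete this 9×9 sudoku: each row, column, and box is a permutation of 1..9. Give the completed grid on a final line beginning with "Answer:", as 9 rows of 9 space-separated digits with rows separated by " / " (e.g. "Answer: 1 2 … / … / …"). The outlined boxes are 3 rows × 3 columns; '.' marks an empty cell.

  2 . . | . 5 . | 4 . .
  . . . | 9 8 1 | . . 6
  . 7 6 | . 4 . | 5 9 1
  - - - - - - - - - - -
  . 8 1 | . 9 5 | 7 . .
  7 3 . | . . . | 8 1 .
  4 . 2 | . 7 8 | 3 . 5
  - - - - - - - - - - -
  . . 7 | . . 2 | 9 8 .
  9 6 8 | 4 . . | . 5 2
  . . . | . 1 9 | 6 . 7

Step 1. [r4c4∈{2,3,6}] 3 has one home in row 4: r4c4. So r4c4=3.
Step 2. [r7c1∈{1,3,5}] 1 has one home in col 1: r7c1, so r7c1=1.
Step 3. [r4c9∈{4}] r4c9 is down to just 4. So r4c9=4.
Step 4. [r7c2∈{4,5}] across row 7, 4 lands solely at r7c2. So r7c2=4.
Step 5. [r3c6∈{3}] only 3 remains possible at r3c6. So r3c6=3.
Step 6. [r2c8∈{2,3,7}] r2c8 is the only open cell in row 2 admitting 7, so r2c8=7.
Step 7. [r2c2∈{5}] nothing but 5 survives at r2c2. So r2c2=5.
Step 8. [r9c1∈{3,5}] in col 1, 5 fits only at r9c1, so r9c1=5.
Step 9. [r9c3∈{3}] r9c3's peers cover all but 3. So r9c3=3.
Step 10. [r6c2∈{9}] r6c2's peers cover all but 9 ⇒ r6c2=9.
Step 11. [r7c9∈{3}] r7c9 has the single candidate 3, so r7c9=3.
Step 12. [r5c5∈{2,6}] 2 has one home in col 5: r5c5, so r5c5=2.
Step 13. [r5c4∈{6}] nothing but 6 survives at r5c4 ⇒ r5c4=6.
Step 14. [r1c6∈{6,7}] 6 has one home in row 1: r1c6, so r1c6=6.
Step 15. [r4c1∈{6}] only 6 remains possible at r4c1 ⇒ r4c1=6.
Step 16. [r7c5∈{6}] r7c5's peers cover all but 6 ⇒ r7c5=6.
Step 17. [r1c3∈{9}] r1c3 is down to just 9. So r1c3=9.
Step 18. [r3c1∈{8}] only 8 remains possible at r3c1. So r3c1=8.
Step 19. [r9c2∈{2}] r9c2's peers cover all but 2, so r9c2=2.
Step 20. [r3c4∈{2}] r3c4 is down to just 2 ⇒ r3c4=2.
Step 21. [r7c4∈{5}] r7c4 is down to just 5 ⇒ r7c4=5.
Step 22. [r2c1∈{3}] r2c1 is down to just 3. So r2c1=3.
Step 23. [r1c2∈{1}] nothing but 1 survives at r1c2. So r1c2=1.
Step 24. [r5c6∈{4}] r5c6's peers cover all but 4 ⇒ r5c6=4.
Step 25. [r8c6∈{7}] r8c6 is down to just 7. So r8c6=7.
Step 26. [r9c4∈{8}] only 8 remains possible at r9c4. So r9c4=8.
Step 27. [r1c9∈{8}] only 8 remains possible at r1c9. So r1c9=8.
Step 28. [r2c3∈{4}] r2c3 has the single candidate 4, so r2c3=4.
Step 29. [r4c8∈{2}] r4c8's peers cover all but 2 ⇒ r4c8=2.
Step 30. [r2c7∈{2}] nothing but 2 survives at r2c7 ⇒ r2c7=2.
Step 31. [r6c4∈{1}] r6c4 has the single candidate 1. So r6c4=1.
Step 32. [r6c8∈{6}] only 6 remains possible at r6c8 ⇒ r6c8=6.
Step 33. [r8c7∈{1}] nothing but 1 survives at r8c7 ⇒ r8c7=1.
Step 34. [r5c9∈{9}] only 9 remains possible at r5c9. So r5c9=9.
Step 35. [r9c8∈{4}] r9c8 is down to just 4. So r9c8=4.
Step 36. [r1c4∈{7}] r1c4 is down to just 7, so r1c4=7.
Step 37. [r1c8∈{3}] r1c8 has the single candidate 3, so r1c8=3.
Step 38. [r8c5∈{3}] nothing but 3 survives at r8c5, so r8c5=3.
Step 39. [r5c3∈{5}] r5c3 has the single candidate 5 ⇒ r5c3=5.

Answer: 2 1 9 7 5 6 4 3 8 / 3 5 4 9 8 1 2 7 6 / 8 7 6 2 4 3 5 9 1 / 6 8 1 3 9 5 7 2 4 / 7 3 5 6 2 4 8 1 9 / 4 9 2 1 7 8 3 6 5 / 1 4 7 5 6 2 9 8 3 / 9 6 8 4 3 7 1 5 2 / 5 2 3 8 1 9 6 4 7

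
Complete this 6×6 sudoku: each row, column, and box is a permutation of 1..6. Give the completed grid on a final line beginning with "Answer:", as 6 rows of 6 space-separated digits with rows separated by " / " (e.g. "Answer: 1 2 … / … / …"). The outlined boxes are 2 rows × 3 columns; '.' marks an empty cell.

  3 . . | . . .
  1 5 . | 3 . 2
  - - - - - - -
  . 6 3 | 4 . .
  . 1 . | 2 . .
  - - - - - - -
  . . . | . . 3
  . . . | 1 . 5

Step 1. [r1c6∈{1,4,6}] in col 6, 4 fits only at r1c6. So r1c6=4.
Step 2. [r2c5∈{6}] r2c5's peers cover all but 6, so r2c5=6.
Step 3. [r5c3∈{1,2,4,5,6}] in row 5, 1 fits only at r5c3 ⇒ r5c3=1.
Step 4. [r5c1∈{2,4,5,6}] r5c1 is the only open cell in row 5 admitting 5, so r5c1=5.
Step 5. [r1c2∈{2}] only 2 remains possible at r1c2 ⇒ r1c2=2.
Step 6. [r6c3∈{2,4,6}] across col 3, 2 lands solely at r6c3. So r6c3=2.
Step 7. [r6c5∈{4}] r6c5 is down to just 4 ⇒ r6c5=4.
Step 8. [r3c5∈{1,5}] in row 3, 5 fits only at r3c5 ⇒ r3c5=5.
Step 9. [r2c3∈{4}] r2c3 is down to just 4 ⇒ r2c3=4.
Step 10. [r5c4∈{6}] r5c4's peers cover all but 6 ⇒ r5c4=6.
Step 11. [r5c2∈{4}] r5c2's peers cover all but 4. So r5c2=4.
Step 12. [r1c5∈{1}] r1c5 has the single candidate 1, so r1c5=1.
Step 13. [r4c6∈{6}] r4c6's peers cover all but 6 ⇒ r4c6=6.
Step 14. [r3c6∈{1}] r3c6 has the single candidate 1. So r3c6=1.
Step 15. [r5c5∈{2}] r5c5 is down to just 2. So r5c5=2.
Step 16. [r4c1∈{4}] r4c1 has the single candidate 4 ⇒ r4c1=4.
Step 17. [r3c1∈{2}] r3c1's peers cover all but 2. So r3c1=2.
Step 18. [r4c3∈{5}] only 5 remains possible at r4c3, so r4c3=5.
Step 19. [r4c5∈{3}] r4c5 has the single candidate 3 ⇒ r4c5=3.
Step 20. [r6c1∈{6}] nothing but 6 survives at r6c1. So r6c1=6.
Step 21. [r1c4∈{5}] r1c4 has the single candidate 5. So r1c4=5.
Step 22. [r6c2∈{3}] r6c2 has the single candidate 3 ⇒ r6c2=3.
Step 23. [r1c3∈{6}] nothing but 6 survives at r1c3 ⇒ r1c3=6.

Answer: 3 2 6 5 1 4 / 1 5 4 3 6 2 / 2 6 3 4 5 1 / 4 1 5 2 3 6 / 5 4 1 6 2 3 / 6 3 2 1 4 5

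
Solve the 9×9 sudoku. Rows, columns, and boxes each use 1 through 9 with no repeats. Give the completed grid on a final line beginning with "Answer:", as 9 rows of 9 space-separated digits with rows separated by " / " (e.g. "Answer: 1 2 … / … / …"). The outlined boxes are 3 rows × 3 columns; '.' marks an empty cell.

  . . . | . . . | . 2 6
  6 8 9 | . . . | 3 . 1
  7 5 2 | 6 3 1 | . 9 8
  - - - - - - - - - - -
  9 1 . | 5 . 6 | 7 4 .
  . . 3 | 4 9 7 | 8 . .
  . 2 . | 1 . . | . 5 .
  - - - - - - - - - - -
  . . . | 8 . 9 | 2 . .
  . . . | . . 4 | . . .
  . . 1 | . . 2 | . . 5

Step 1. [r7c9∈{3,4,7}] in col 9, 4 fits only at r7c9, so r7c9=4.
Step 2. [r8c9∈{3,7,9}] 7 has one home in col 9: r8c9. So r8c9=7.
Step 3. [r5c2∈{6}] r5c2 has the single candidate 6, so r5c2=6.
Step 4. [r6c5∈{8}] nothing but 8 survives at r6c5, so r6c5=8.
Step 5. [r1c3∈{4}] r1c3's peers cover all but 4, so r1c3=4.
Step 6. [r8c7∈{1,6,9}] 1 has one home in col 7: r8c7. So r8c7=1.
Step 7. [r1c2∈{3}] only 3 remains possible at r1c2, so r1c2=3.
Step 8. [r8c4∈{3}] r8c4 has the single candidate 3. So r8c4=3.
Step 9. [r9c4∈{7}] r9c4's peers cover all but 7, so r9c4=7.
Step 10. [r9c5∈{6}] r9c5 is down to just 6, so r9c5=6.
Step 11. [r8c5∈{5}] r8c5 is down to just 5 ⇒ r8c5=5.
Step 12. [r7c3∈{5,6,7}] in col 3, 5 fits only at r7c3, so r7c3=5.
Step 13. [r4c9∈{2,3}] row 4 places 3 nowhere but r4c9. So r4c9=3.
Step 14. [r2c5∈{2,4,7}] across row 2, 4 lands solely at r2c5 ⇒ r2c5=4.
Step 15. [r7c8∈{3,6}] in row 7, 6 fits only at r7c8. So r7c8=6.
Step 16. [r8c8∈{8}] only 8 remains possible at r8c8. So r8c8=8.
Step 17. [r9c2∈{4,9}] in col 2, 4 fits only at r9c2. So r9c2=4.
Step 18. [r6c7∈{6,9}] in row 6, 6 fits only at r6c7 ⇒ r6c7=6.
Step 19. [r9c8∈{3}] r9c8 has the single candidate 3, so r9c8=3.
Step 20. [r1c6∈{5,8}] in row 1, 8 fits only at r1c6. So r1c6=8.
Step 21. [r2c8∈{7}] only 7 remains possible at r2c8. So r2c8=7.
Step 22. [r5c1∈{5}] r5c1 is down to just 5 ⇒ r5c1=5.
Step 23. [r7c1∈{3}] r7c1 has the single candidate 3 ⇒ r7c1=3.
Step 24. [r6c3∈{7}] r6c3 has the single candidate 7 ⇒ r6c3=7.
Step 25. [r7c2∈{7}] only 7 remains possible at r7c2. So r7c2=7.
Step 26. [r5c9∈{2}] nothing but 2 survives at r5c9 ⇒ r5c9=2.
Step 27. [r4c5∈{2}] only 2 remains possible at r4c5, so r4c5=2.
Step 28. [r5c8∈{1}] r5c8's peers cover all but 1. So r5c8=1.
Step 29. [r3c7∈{4}] r3c7's peers cover all but 4, so r3c7=4.
Step 30. [r6c6∈{3}] only 3 remains possible at r6c6. So r6c6=3.
Step 31. [r9c7∈{9}] only 9 remains possible at r9c7, so r9c7=9.
Step 32. [r6c9∈{9}] r6c9 is down to just 9 ⇒ r6c9=9.
Step 33. [r8c3∈{6}] nothing but 6 survives at r8c3. So r8c3=6.
Step 34. [r6c1∈{4}] r6c1 is down to just 4. So r6c1=4.
Step 35. [r4c3∈{8}] only 8 remains possible at r4c3 ⇒ r4c3=8.
Step 36. [r8c2∈{9}] only 9 remains possible at r8c2, so r8c2=9.
Step 37. [r2c6∈{5}] r2c6 is down to just 5 ⇒ r2c6=5.
Step 38. [r1c4∈{9}] r1c4 has the single candidate 9. So r1c4=9.
Step 39. [r8c1∈{2}] r8c1 has the single candidate 2. So r8c1=2.
Step 40. [r1c1∈{1}] r1c1 has the single candidate 1. So r1c1=1.
Step 41. [r2c4∈{2}] r2c4 is down to just 2, so r2c4=2.
Step 42. [r1c5∈{7}] r1c5's peers cover all but 7, so r1c5=7.
Step 43. [r1c7∈{5}] r1c7 has the single candidate 5, so r1c7=5.
Step 44. [r7c5∈{1}] r7c5 is down to just 1 ⇒ r7c5=1.
Step 45. [r9c1∈{8}] r9c1 is down to just 8. So r9c1=8.

Answer: 1 3 4 9 7 8 5 2 6 / 6 8 9 2 4 5 3 7 1 / 7 5 2 6 3 1 4 9 8 / 9 1 8 5 2 6 7 4 3 / 5 6 3 4 9 7 8 1 2 / 4 2 7 1 8 3 6 5 9 / 3 7 5 8 1 9 2 6 4 / 2 9 6 3 5 4 1 8 7 / 8 4 1 7 6 2 9 3 5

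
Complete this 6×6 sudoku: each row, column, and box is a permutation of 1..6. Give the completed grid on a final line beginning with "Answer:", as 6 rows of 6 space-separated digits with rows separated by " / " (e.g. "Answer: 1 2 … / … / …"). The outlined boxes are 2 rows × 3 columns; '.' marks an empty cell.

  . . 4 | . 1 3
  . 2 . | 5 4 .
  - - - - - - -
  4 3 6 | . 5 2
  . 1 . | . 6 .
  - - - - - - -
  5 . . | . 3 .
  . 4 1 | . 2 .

Step 1. [r6c4∈{6}] only 6 remains possible at r6c4, so r6c4=6.
Step 2. [r2c1∈{1,3,6}] across row 2, 1 lands solely at r2c1 ⇒ r2c1=1.
Step 3. [r5c6∈{1,4}] across col 6, 1 lands solely at r5c6. So r5c6=1.
Step 4. [r4c6∈{4}] r4c6's peers cover all but 4, so r4c6=4.
Step 5. [r1c2∈{5,6}] across row 1, 5 lands solely at r1c2. So r1c2=5.
Step 6. [r5c3∈{2}] r5c3 is down to just 2. So r5c3=2.
Step 7. [r1c4∈{2}] nothing but 2 survives at r1c4. So r1c4=2.
Step 8. [r5c2∈{6}] nothing but 6 survives at r5c2, so r5c2=6.
Step 9. [r2c6∈{6}] r2c6 is down to just 6. So r2c6=6.
Step 10. [r5c4∈{4}] nothing but 4 survives at r5c4, so r5c4=4.
Step 11. [r6c1∈{3}] r6c1 is down to just 3. So r6c1=3.
Step 12. [r4c1∈{2}] nothing but 2 survives at r4c1, so r4c1=2.
Step 13. [r6c6∈{5}] r6c6 is down to just 5. So r6c6=5.
Step 14. [r3c4∈{1}] r3c4's peers cover all but 1. So r3c4=1.
Step 15. [r1c1∈{6}] only 6 remains possible at r1c1. So r1c1=6.
Step 16. [r2c3∈{3}] r2c3's peers cover all but 3, so r2c3=3.
Step 17. [r4c4∈{3}] r4c4 has the single candidate 3 ⇒ r4c4=3.
Step 18. [r4c3∈{5}] nothing but 5 survives at r4c3. So r4c3=5.

Answer: 6 5 4 2 1 3 / 1 2 3 5 4 6 / 4 3 6 1 5 2 / 2 1 5 3 6 4 / 5 6 2 4 3 1 / 3 4 1 6 2 5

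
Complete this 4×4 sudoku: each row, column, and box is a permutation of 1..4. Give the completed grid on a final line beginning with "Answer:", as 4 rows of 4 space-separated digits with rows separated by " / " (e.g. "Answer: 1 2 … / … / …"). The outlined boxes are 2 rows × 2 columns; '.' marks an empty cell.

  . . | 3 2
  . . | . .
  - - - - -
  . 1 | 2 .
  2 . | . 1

Step 1. [r1c2∈{4}] r1c2 has the single candidate 4. So r1c2=4.
Step 2. [r4c2∈{3}] r4c2 is down to just 3, so r4c2=3.
Step 3. [r4c3∈{4}] only 4 remains possible at r4c3. So r4c3=4.
Step 4. [r1c1∈{1}] r1c1 has the single candidate 1. So r1c1=1.
Step 5. [r2c1∈{3}] only 3 remains possible at r2c1. So r2c1=3.
Step 6. [r2c3∈{1}] r2c3 is down to just 1 ⇒ r2c3=1.
Step 7. [r2c2∈{2}] nothing but 2 survives at r2c2 ⇒ r2c2=2.
Step 8. [r3c1∈{4}] nothing but 4 survives at r3c1. So r3c1=4.
Step 9. [r3c4∈{3}] only 3 remains possible at r3c4, so r3c4=3.
Step 10. [r2c4∈{4}] nothing but 4 survives at r2c4 ⇒ r2c4=4.

Answer: 1 4 3 2 / 3 2 1 4 / 4 1 2 3 / 2 3 4 1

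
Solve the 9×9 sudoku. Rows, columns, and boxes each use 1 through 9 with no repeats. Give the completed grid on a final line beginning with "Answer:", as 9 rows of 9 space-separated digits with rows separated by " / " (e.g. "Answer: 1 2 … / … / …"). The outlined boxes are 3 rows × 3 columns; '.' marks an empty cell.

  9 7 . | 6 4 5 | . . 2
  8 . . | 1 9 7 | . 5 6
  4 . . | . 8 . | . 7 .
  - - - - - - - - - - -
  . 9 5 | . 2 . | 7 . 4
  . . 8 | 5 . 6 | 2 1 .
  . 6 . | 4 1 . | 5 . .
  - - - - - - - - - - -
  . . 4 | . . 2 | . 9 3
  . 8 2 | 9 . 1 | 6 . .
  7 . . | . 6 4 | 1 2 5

Step 1. [r2c3∈{3}] r2c3 is down to just 3, so r2c3=3.
Step 2. [r5c1∈{3}] nothing but 3 survives at r5c1 ⇒ r5c1=3.
Step 3. [r3c6∈{3}] only 3 remains possible at r3c6. So r3c6=3.
Step 4. [r6c9∈{8,9}] r6c9 is the only open cell in col 9 admitting 8 ⇒ r6c9=8.
Step 5. [r9c4∈{3,8}] across row 9, 8 lands solely at r9c4. So r9c4=8.
Step 6. [r3c2∈{1,2,5}] across row 3, 5 lands solely at r3c2 ⇒ r3c2=5.
Step 7. [r3c9∈{1,9}] across col 9, 1 lands solely at r3c9, so r3c9=1.
Step 8. [r6c8∈{3}] r6c8's peers cover all but 3. So r6c8=3.
Step 9. [r7c4∈{7}] nothing but 7 survives at r7c4, so r7c4=7.
Step 10. [r8c1∈{5}] r8c1 is down to just 5. So r8c1=5.
Step 11. [r7c1∈{1,6}] row 7 places 6 nowhere but r7c1 ⇒ r7c1=6.
Step 12. [r1c7∈{3,8}] in row 1, 3 fits only at r1c7. So r1c7=3.
Step 13. [r6c6∈{9}] only 9 remains possible at r6c6 ⇒ r6c6=9.
Step 14. [r7c2∈{1}] r7c2 has the single candidate 1 ⇒ r7c2=1.
Step 15. [r3c3∈{6}] nothing but 6 survives at r3c3. So r3c3=6.
Step 16. [r6c3∈{7}] r6c3 is down to just 7. So r6c3=7.
Step 17. [r6c1∈{2}] r6c1 has the single candidate 2. So r6c1=2.
Step 18. [r2c2∈{2}] r2c2 is down to just 2, so r2c2=2.
Step 19. [r8c8∈{4}] r8c8 is down to just 4 ⇒ r8c8=4.
Step 20. [r9c2∈{3}] r9c2 has the single candidate 3. So r9c2=3.
Step 21. [r2c7∈{4}] r2c7 has the single candidate 4. So r2c7=4.
Step 22. [r5c5∈{7}] nothing but 7 survives at r5c5 ⇒ r5c5=7.
Step 23. [r5c9∈{9}] r5c9's peers cover all but 9. So r5c9=9.
Step 24. [r7c7∈{8}] r7c7 has the single candidate 8, so r7c7=8.
Step 25. [r1c8∈{8}] r1c8 has the single candidate 8, so r1c8=8.
Step 26. [r4c4∈{3}] only 3 remains possible at r4c4, so r4c4=3.
Step 27. [r3c4∈{2}] r3c4's peers cover all but 2. So r3c4=2.
Step 28. [r8c9∈{7}] nothing but 7 survives at r8c9, so r8c9=7.
Step 29. [r3c7∈{9}] r3c7 is down to just 9 ⇒ r3c7=9.
Step 30. [r5c2∈{4}] r5c2's peers cover all but 4, so r5c2=4.
Step 31. [r4c1∈{1}] r4c1 has the single candidate 1, so r4c1=1.
Step 32. [r8c5∈{3}] only 3 remains possible at r8c5 ⇒ r8c5=3.
Step 33. [r4c6∈{8}] r4c6 has the single candidate 8 ⇒ r4c6=8.
Step 34. [r1c3∈{1}] r1c3 is down to just 1. So r1c3=1.
Step 35. [r4c8∈{6}] nothing but 6 survives at r4c8, so r4c8=6.
Step 36. [r7c5∈{5}] r7c5 is down to just 5 ⇒ r7c5=5.
Step 37. [r9c3∈{9}] nothing but 9 survives at r9c3. So r9c3=9.

Answer: 9 7 1 6 4 5 3 8 2 / 8 2 3 1 9 7 4 5 6 / 4 5 6 2 8 3 9 7 1 / 1 9 5 3 2 8 7 6 4 / 3 4 8 5 7 6 2 1 9 / 2 6 7 4 1 9 5 3 8 / 6 1 4 7 5 2 8 9 3 / 5 8 2 9 3 1 6 4 7 / 7 3 9 8 6 4 1 2 5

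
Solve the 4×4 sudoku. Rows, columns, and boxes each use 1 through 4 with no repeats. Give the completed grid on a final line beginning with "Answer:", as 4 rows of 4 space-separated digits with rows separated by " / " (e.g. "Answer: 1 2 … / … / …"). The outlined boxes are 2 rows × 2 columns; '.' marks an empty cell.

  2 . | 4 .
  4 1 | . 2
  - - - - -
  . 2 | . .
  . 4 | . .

Step 1. [r2c3∈{3}] r2c3's peers cover all but 3, so r2c3=3.
Step 2. [r3c3∈{1}] r3c3's peers cover all but 1 ⇒ r3c3=1.
Step 3. [r4c4∈{3}] r4c4's peers cover all but 3 ⇒ r4c4=3.
Step 4. [r1c2∈{3}] r1c2's peers cover all but 3, so r1c2=3.
Step 5. [r3c1∈{3}] r3c1 is down to just 3 ⇒ r3c1=3.
Step 6. [r4c1∈{1}] r4c1's peers cover all but 1, so r4c1=1.
Step 7. [r4c3∈{2}] r4c3 is down to just 2. So r4c3=2.
Step 8. [r3c4∈{4}] nothing but 4 survives at r3c4, so r3c4=4.
Step 9. [r1c4∈{1}] r1c4 is down to just 1, so r1c4=1.

Answer: 2 3 4 1 / 4 1 3 2 / 3 2 1 4 / 1 4 2 3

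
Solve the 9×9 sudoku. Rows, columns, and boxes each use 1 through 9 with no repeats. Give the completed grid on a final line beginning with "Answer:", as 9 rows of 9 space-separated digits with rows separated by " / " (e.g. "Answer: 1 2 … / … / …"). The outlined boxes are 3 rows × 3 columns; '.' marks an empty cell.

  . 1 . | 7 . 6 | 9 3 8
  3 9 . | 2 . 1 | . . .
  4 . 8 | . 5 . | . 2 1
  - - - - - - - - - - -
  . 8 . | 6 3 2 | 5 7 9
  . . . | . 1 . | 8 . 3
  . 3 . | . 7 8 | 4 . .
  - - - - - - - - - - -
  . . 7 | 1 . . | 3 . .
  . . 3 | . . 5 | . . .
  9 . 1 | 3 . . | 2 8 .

Step 1. [r5c8∈{6}] r5c8 is down to just 6, so r5c8=6.
Step 2. [r8c4∈{4,8,9}] col 4 places 8 nowhere but r8c4. So r8c4=8.
Step 3. [r5c4∈{4,5,9}] col 4 places 4 nowhere but r5c4 ⇒ r5c4=4.
Step 4. [r1c5∈{4}] r1c5 is down to just 4 ⇒ r1c5=4.
Step 5. [r9c5∈{6}] r9c5's peers cover all but 6, so r9c5=6.
Step 6. [r5c6∈{9}] nothing but 9 survives at r5c6, so r5c6=9.
Step 7. [r7c6∈{4}] r7c6 is down to just 4. So r7c6=4.
Step 8. [r8c7∈{1,6,7}] in col 7, 1 fits only at r8c7. So r8c7=1.
Step 9. [r8c9∈{4,6,7}] across row 8, 7 lands solely at r8c9. So r8c9=7.
Step 10. [r7c9∈{5,6}] box 9 places 6 nowhere but r7c9, so r7c9=6.
Step 11. [r3c2∈{6,7}] r3c2 is the only open cell in box 1 admitting 7 ⇒ r3c2=7.
Step 12. [r2c3∈{5,6}] 6 has one home in box 1: r2c3 ⇒ r2c3=6.
Step 13. [r6c1∈{1,2,5,6}] across row 6, 6 lands solely at r6c1 ⇒ r6c1=6.
Step 14. [r8c1∈{2}] nothing but 2 survives at r8c1 ⇒ r8c1=2.
Step 15. [r7c2∈{5}] r7c2's peers cover all but 5, so r7c2=5.
Step 16. [r1c3∈{2,5}] across row 1, 2 lands solely at r1c3, so r1c3=2.
Step 17. [r2c8∈{4,5}] r2c8 is the only open cell in col 8 admitting 5. So r2c8=5.
Step 18. [r8c8∈{4,9}] 4 has one home in col 8: r8c8. So r8c8=4.
Step 19. [r5c3∈{5}] r5c3 has the single candidate 5. So r5c3=5.
Step 20. [r8c5∈{9}] r8c5 has the single candidate 9 ⇒ r8c5=9.
Step 21. [r9c2∈{4}] nothing but 4 survives at r9c2. So r9c2=4.
Step 22. [r3c7∈{6}] r3c7 has the single candidate 6. So r3c7=6.
Step 23. [r2c5∈{8}] nothing but 8 survives at r2c5, so r2c5=8.
Step 24. [r6c8∈{1}] r6c8 is down to just 1 ⇒ r6c8=1.
Step 25. [r7c8∈{9}] r7c8 is down to just 9 ⇒ r7c8=9.
Step 26. [r4c3∈{4}] r4c3's peers cover all but 4. So r4c3=4.
Step 27. [r8c2∈{6}] r8c2 is down to just 6. So r8c2=6.
Step 28. [r7c1∈{8}] nothing but 8 survives at r7c1. So r7c1=8.
Step 29. [r3c4∈{9}] nothing but 9 survives at r3c4, so r3c4=9.
Step 30. [r2c7∈{7}] r2c7 has the single candidate 7, so r2c7=7.
Step 31. [r6c3∈{9}] r6c3 has the single candidate 9 ⇒ r6c3=9.
Step 32. [r4c1∈{1}] r4c1 is down to just 1 ⇒ r4c1=1.
Step 33. [r2c9∈{4}] nothing but 4 survives at r2c9 ⇒ r2c9=4.
Step 34. [r1c1∈{5}] nothing but 5 survives at r1c1, so r1c1=5.
Step 35. [r7c5∈{2}] nothing but 2 survives at r7c5. So r7c5=2.
Step 36. [r3c6∈{3}] r3c6's peers cover all but 3, so r3c6=3.
Step 37. [r6c4∈{5}] r6c4 is down to just 5, so r6c4=5.
Step 38. [r6c9∈{2}] only 2 remains possible at r6c9 ⇒ r6c9=2.
Step 39. [r9c6∈{7}] nothing but 7 survives at r9c6 ⇒ r9c6=7.
Step 40. [r5c2∈{2}] r5c2's peers cover all but 2. So r5c2=2.
Step 41. [r9c9∈{5}] r9c9 has the single candidate 5 ⇒ r9c9=5.
Step 42. [r5c1∈{7}] r5c1's peers cover all but 7 ⇒ r5c1=7.

Answer: 5 1 2 7 4 6 9 3 8 / 3 9 6 2 8 1 7 5 4 / 4 7 8 9 5 3 6 2 1 / 1 8 4 6 3 2 5 7 9 / 7 2 5 4 1 9 8 6 3 / 6 3 9 5 7 8 4 1 2 / 8 5 7 1 2 4 3 9 6 / 2 6 3 8 9 5 1 4 7 / 9 4 1 3 6 7 2 8 5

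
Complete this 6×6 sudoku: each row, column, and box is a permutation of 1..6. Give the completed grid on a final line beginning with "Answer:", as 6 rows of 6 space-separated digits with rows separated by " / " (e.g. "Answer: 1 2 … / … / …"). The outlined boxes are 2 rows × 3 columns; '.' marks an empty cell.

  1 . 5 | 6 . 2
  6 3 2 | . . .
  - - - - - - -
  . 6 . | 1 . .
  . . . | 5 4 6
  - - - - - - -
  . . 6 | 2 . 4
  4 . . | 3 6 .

Step 1. [r6c3∈{1}] r6c3's peers cover all but 1, so r6c3=1.
Step 2. [r4c3∈{3}] r4c3's peers cover all but 3. So r4c3=3.
Step 3. [r6c6∈{5}] r6c6 is down to just 5, so r6c6=5.
Step 4. [r3c5∈{2,3}] 2 has one home in col 5: r3c5 ⇒ r3c5=2.
Step 5. [r2c5∈{1,5}] r2c5 is the only open cell in row 2 admitting 5 ⇒ r2c5=5.
Step 6. [r5c2∈{5}] only 5 remains possible at r5c2 ⇒ r5c2=5.
Step 7. [r4c1∈{2}] nothing but 2 survives at r4c1. So r4c1=2.
Step 8. [r3c1∈{5}] r3c1's peers cover all but 5 ⇒ r3c1=5.
Step 9. [r4c2∈{1}] only 1 remains possible at r4c2 ⇒ r4c2=1.
Step 10. [r2c6∈{1}] r2c6 has the single candidate 1. So r2c6=1.
Step 11. [r5c5∈{1}] r5c5 is down to just 1, so r5c5=1.
Step 12. [r5c1∈{3}] r5c1's peers cover all but 3. So r5c1=3.
Step 13. [r3c6∈{3}] r3c6's peers cover all but 3, so r3c6=3.
Step 14. [r3c3∈{4}] only 4 remains possible at r3c3. So r3c3=4.
Step 15. [r1c2∈{4}] r1c2 is down to just 4 ⇒ r1c2=4.
Step 16. [r6c2∈{2}] nothing but 2 survives at r6c2. So r6c2=2.
Step 17. [r1c5∈{3}] only 3 remains possible at r1c5 ⇒ r1c5=3.
Step 18. [r2c4∈{4}] r2c4 has the single candidate 4, so r2c4=4.

Answer: 1 4 5 6 3 2 / 6 3 2 4 5 1 / 5 6 4 1 2 3 / 2 1 3 5 4 6 / 3 5 6 2 1 4 / 4 2 1 3 6 5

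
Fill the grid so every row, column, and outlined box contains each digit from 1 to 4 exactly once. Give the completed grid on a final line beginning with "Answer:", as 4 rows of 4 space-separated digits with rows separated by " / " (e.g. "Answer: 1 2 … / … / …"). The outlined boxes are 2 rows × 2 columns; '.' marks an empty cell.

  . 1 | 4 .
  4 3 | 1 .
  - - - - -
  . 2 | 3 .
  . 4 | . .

Step 1. [r3c1∈{1}] r3c1 is down to just 1, so r3c1=1.
Step 2. [r2c4∈{2}] only 2 remains possible at r2c4 ⇒ r2c4=2.
Step 3. [r1c1∈{2}] r1c1 is down to just 2 ⇒ r1c1=2.
Step 4. [r4c3∈{2}] nothing but 2 survives at r4c3, so r4c3=2.
Step 5. [r4c1∈{3}] r4c1 is down to just 3 ⇒ r4c1=3.
Step 6. [r4c4∈{1}] nothing but 1 survives at r4c4, so r4c4=1.
Step 7. [r3c4∈{4}] r3c4 has the single candidate 4, so r3c4=4.
Step 8. [r1c4∈{3}] only 3 remains possible at r1c4. So r1c4=3.

Answer: 2 1 4 3 / 4 3 1 2 / 1 2 3 4 / 3 4 2 1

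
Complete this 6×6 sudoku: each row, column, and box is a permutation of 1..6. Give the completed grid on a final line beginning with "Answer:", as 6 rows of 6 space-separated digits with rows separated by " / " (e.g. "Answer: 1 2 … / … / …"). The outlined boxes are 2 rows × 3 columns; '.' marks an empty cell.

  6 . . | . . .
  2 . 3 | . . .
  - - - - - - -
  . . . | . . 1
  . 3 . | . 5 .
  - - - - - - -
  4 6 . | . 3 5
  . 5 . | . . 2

Step 1. [r6c3∈{1}] r6c3 has the single candidate 1 ⇒ r6c3=1.
Step 2. [r3c2∈{2,4}] across col 2, 2 lands solely at r3c2. So r3c2=2.
Step 3. [r2c4∈{1,4,5,6}] row 2 places 5 nowhere but r2c4, so r2c4=5.
Step 4. [r1c5∈{1,2,4}] r1c5 is the only open cell in col 5 admitting 2 ⇒ r1c5=2.
Step 5. [r2c5∈{1,4,6}] 1 has one home in col 5: r2c5 ⇒ r2c5=1.
Step 6. [r3c4∈{3,4,6}] across row 3, 3 lands solely at r3c4, so r3c4=3.
Step 7. [r1c4∈{4}] nothing but 4 survives at r1c4. So r1c4=4.
Step 8. [r4c6∈{4,6}] in col 6, 4 fits only at r4c6. So r4c6=4.
Step 9. [r3c5∈{6}] r3c5 is down to just 6 ⇒ r3c5=6.
Step 10. [r3c1∈{5}] only 5 remains possible at r3c1. So r3c1=5.
Step 11. [r6c1∈{3}] r6c1's peers cover all but 3. So r6c1=3.
Step 12. [r1c3∈{5}] nothing but 5 survives at r1c3 ⇒ r1c3=5.
Step 13. [r4c3∈{6}] r4c3's peers cover all but 6. So r4c3=6.
Step 14. [r4c4∈{2}] nothing but 2 survives at r4c4. So r4c4=2.
Step 15. [r1c6∈{3}] r1c6 has the single candidate 3. So r1c6=3.
Step 16. [r6c4∈{6}] r6c4 is down to just 6. So r6c4=6.
Step 17. [r4c1∈{1}] only 1 remains possible at r4c1. So r4c1=1.
Step 18. [r1c2∈{1}] only 1 remains possible at r1c2. So r1c2=1.
Step 19. [r3c3∈{4}] only 4 remains possible at r3c3 ⇒ r3c3=4.
Step 20. [r6c5∈{4}] nothing but 4 survives at r6c5. So r6c5=4.
Step 21. [r2c2∈{4}] r2c2 is down to just 4 ⇒ r2c2=4.
Step 22. [r2c6∈{6}] nothing but 6 survives at r2c6 ⇒ r2c6=6.
Step 23. [r5c4∈{1}] r5c4's peers cover all but 1, so r5c4=1.
Step 24. [r5c3∈{2}] r5c3 has the single candidate 2. So r5c3=2.

Answer: 6 1 5 4 2 3 / 2 4 3 5 1 6 / 5 2 4 3 6 1 / 1 3 6 2 5 4 / 4 6 2 1 3 5 / 3 5 1 6 4 2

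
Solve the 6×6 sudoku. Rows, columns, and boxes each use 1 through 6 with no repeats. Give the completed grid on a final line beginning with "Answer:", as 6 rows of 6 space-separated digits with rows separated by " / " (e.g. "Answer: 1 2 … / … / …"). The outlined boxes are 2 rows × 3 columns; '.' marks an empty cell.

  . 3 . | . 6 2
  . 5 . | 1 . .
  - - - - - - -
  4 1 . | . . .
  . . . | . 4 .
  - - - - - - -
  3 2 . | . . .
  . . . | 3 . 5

Step 1. [r4c2∈{6}] only 6 remains possible at r4c2. So r4c2=6.
Step 2. [r5c3∈{1,4,5,6}] in row 5, 5 fits only at r5c3 ⇒ r5c3=5.
Step 3. [r3c5∈{2,3,5}] across col 5, 5 lands solely at r3c5. So r3c5=5.
Step 4. [r4c4∈{2}] r4c4 is down to just 2, so r4c4=2.
Step 5. [r2c1∈{2,6}] across col 1, 2 lands solely at r2c1. So r2c1=2.
Step 6. [r4c3∈{3}] r4c3's peers cover all but 3. So r4c3=3.
Step 7. [r2c3∈{4,6}] in row 2, 6 fits only at r2c3, so r2c3=6.
Step 8. [r1c3∈{1,4}] 4 has one home in box 1: r1c3. So r1c3=4.
Step 9. [r2c6∈{3,4}] in row 2, 4 fits only at r2c6, so r2c6=4.
Step 10. [r5c5∈{1}] r5c5 has the single candidate 1. So r5c5=1.
Step 11. [r5c6∈{6}] r5c6's peers cover all but 6. So r5c6=6.
Step 12. [r6c3∈{1}] only 1 remains possible at r6c3, so r6c3=1.
Step 13. [r1c1∈{1}] only 1 remains possible at r1c1, so r1c1=1.
Step 14. [r3c6∈{3}] nothing but 3 survives at r3c6. So r3c6=3.
Step 15. [r3c4∈{6}] only 6 remains possible at r3c4, so r3c4=6.
Step 16. [r6c5∈{2}] r6c5 is down to just 2, so r6c5=2.
Step 17. [r1c4∈{5}] nothing but 5 survives at r1c4 ⇒ r1c4=5.
Step 18. [r6c2∈{4}] r6c2 is down to just 4 ⇒ r6c2=4.
Step 19. [r4c1∈{5}] r4c1's peers cover all but 5. So r4c1=5.
Step 20. [r2c5∈{3}] r2c5 is down to just 3 ⇒ r2c5=3.
Step 21. [r6c1∈{6}] only 6 remains possible at r6c1 ⇒ r6c1=6.
Step 22. [r4c6∈{1}] only 1 remains possible at r4c6. So r4c6=1.
Step 23. [r5c4∈{4}] r5c4 has the single candidate 4, so r5c4=4.
Step 24. [r3c3∈{2}] r3c3 is down to just 2, so r3c3=2.

Answer: 1 3 4 5 6 2 / 2 5 6 1 3 4 / 4 1 2 6 5 3 / 5 6 3 2 4 1 / 3 2 5 4 1 6 / 6 4 1 3 2 5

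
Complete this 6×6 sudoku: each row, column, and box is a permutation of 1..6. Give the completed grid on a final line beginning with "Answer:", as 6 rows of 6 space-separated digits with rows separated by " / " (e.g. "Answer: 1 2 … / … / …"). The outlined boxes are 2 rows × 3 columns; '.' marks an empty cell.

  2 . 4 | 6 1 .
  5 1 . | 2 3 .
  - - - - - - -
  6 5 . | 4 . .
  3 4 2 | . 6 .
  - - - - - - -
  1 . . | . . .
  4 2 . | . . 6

Step 1. [r6c5∈{5}] r6c5's peers cover all but 5. So r6c5=5.
Step 2. [r5c4∈{3}] only 3 remains possible at r5c4, so r5c4=3.
Step 3. [r3c5∈{2}] r3c5 is down to just 2. So r3c5=2.
Step 4. [r4c4∈{1,5}] col 4 places 5 nowhere but r4c4 ⇒ r4c4=5.
Step 5. [r5c5∈{4}] r5c5's peers cover all but 4. So r5c5=4.
Step 6. [r5c3∈{5,6}] in row 5, 5 fits only at r5c3. So r5c3=5.
Step 7. [r3c3∈{1}] r3c3 has the single candidate 1. So r3c3=1.
Step 8. [r4c6∈{1}] r4c6's peers cover all but 1, so r4c6=1.
Step 9. [r2c6∈{4}] r2c6 has the single candidate 4 ⇒ r2c6=4.
Step 10. [r5c6∈{2}] r5c6 is down to just 2. So r5c6=2.
Step 11. [r6c3∈{3}] r6c3's peers cover all but 3, so r6c3=3.
Step 12. [r1c2∈{3}] r1c2 has the single candidate 3, so r1c2=3.
Step 13. [r2c3∈{6}] only 6 remains possible at r2c3, so r2c3=6.
Step 14. [r5c2∈{6}] r5c2's peers cover all but 6, so r5c2=6.
Step 15. [r1c6∈{5}] r1c6's peers cover all but 5. So r1c6=5.
Step 16. [r6c4∈{1}] nothing but 1 survives at r6c4 ⇒ r6c4=1.
Step 17. [r3c6∈{3}] r3c6's peers cover all but 3. So r3c6=3.

Answer: 2 3 4 6 1 5 / 5 1 6 2 3 4 / 6 5 1 4 2 3 / 3 4 2 5 6 1 / 1 6 5 3 4 2 / 4 2 3 1 5 6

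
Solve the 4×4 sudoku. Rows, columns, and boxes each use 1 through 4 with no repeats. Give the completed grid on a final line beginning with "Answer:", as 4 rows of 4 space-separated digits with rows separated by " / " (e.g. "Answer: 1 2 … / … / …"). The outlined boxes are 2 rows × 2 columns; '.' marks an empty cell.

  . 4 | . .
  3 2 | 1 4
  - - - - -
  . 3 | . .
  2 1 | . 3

Step 1. [r1c4∈{2}] nothing but 2 survives at r1c4. So r1c4=2.
Step 2. [r3c1∈{4}] nothing but 4 survives at r3c1, so r3c1=4.
Step 3. [r1c1∈{1}] only 1 remains possible at r1c1. So r1c1=1.
Step 4. [r1c3∈{3}] nothing but 3 survives at r1c3. So r1c3=3.
Step 5. [r4c3∈{4}] r4c3 has the single candidate 4. So r4c3=4.
Step 6. [r3c4∈{1}] only 1 remains possible at r3c4. So r3c4=1.
Step 7. [r3c3∈{2}] nothing but 2 survives at r3c3. So r3c3=2.

Answer: 1 4 3 2 / 3 2 1 4 / 4 3 2 1 / 2 1 4 3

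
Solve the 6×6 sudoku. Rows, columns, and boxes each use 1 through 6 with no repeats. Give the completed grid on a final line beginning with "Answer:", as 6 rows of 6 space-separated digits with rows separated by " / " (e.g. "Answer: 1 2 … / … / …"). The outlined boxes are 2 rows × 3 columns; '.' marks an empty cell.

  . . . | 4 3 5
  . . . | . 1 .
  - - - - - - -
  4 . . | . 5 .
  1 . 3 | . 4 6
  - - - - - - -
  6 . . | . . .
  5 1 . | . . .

Step 1. [r2c6∈{2}] r2c6's peers cover all but 2, so r2c6=2.
Step 2. [r5c5∈{2}] r5c5's peers cover all but 2. So r5c5=2.
Step 3. [r5c3∈{4}] only 4 remains possible at r5c3, so r5c3=4.
Step 4. [r5c2∈{3}] only 3 remains possible at r5c2. So r5c2=3.
Step 5. [r2c4∈{6}] nothing but 6 survives at r2c4. So r2c4=6.
Step 6. [r5c6∈{1}] only 1 remains possible at r5c6. So r5c6=1.
Step 7. [r6c4∈{3}] r6c4 has the single candidate 3. So r6c4=3.
Step 8. [r4c2∈{2,5}] 5 has one home in row 4: r4c2 ⇒ r4c2=5.
Step 9. [r6c3∈{2}] r6c3 has the single candidate 2. So r6c3=2.
Step 10. [r3c2∈{2,6}] across box 3, 2 lands solely at r3c2. So r3c2=2.
Step 11. [r3c3∈{6}] r3c3 has the single candidate 6. So r3c3=6.
Step 12. [r2c3∈{5}] r2c3's peers cover all but 5 ⇒ r2c3=5.
Step 13. [r6c5∈{6}] r6c5 is down to just 6 ⇒ r6c5=6.
Step 14. [r1c3∈{1}] nothing but 1 survives at r1c3. So r1c3=1.
Step 15. [r3c4∈{1}] r3c4 has the single candidate 1 ⇒ r3c4=1.
Step 16. [r5c4∈{5}] r5c4's peers cover all but 5, so r5c4=5.
Step 17. [r1c2∈{6}] r1c2 has the single candidate 6, so r1c2=6.
Step 18. [r3c6∈{3}] nothing but 3 survives at r3c6 ⇒ r3c6=3.
Step 19. [r1c1∈{2}] r1c1's peers cover all but 2. So r1c1=2.
Step 20. [r2c2∈{4}] r2c2's peers cover all but 4, so r2c2=4.
Step 21. [r4c4∈{2}] r4c4 has the single candidate 2, so r4c4=2.
Step 22. [r6c6∈{4}] only 4 remains possible at r6c6 ⇒ r6c6=4.
Step 23. [r2c1∈{3}] nothing but 3 survives at r2c1. So r2c1=3.

Answer: 2 6 1 4 3 5 / 3 4 5 6 1 2 / 4 2 6 1 5 3 / 1 5 3 2 4 6 / 6 3 4 5 2 1 / 5 1 2 3 6 4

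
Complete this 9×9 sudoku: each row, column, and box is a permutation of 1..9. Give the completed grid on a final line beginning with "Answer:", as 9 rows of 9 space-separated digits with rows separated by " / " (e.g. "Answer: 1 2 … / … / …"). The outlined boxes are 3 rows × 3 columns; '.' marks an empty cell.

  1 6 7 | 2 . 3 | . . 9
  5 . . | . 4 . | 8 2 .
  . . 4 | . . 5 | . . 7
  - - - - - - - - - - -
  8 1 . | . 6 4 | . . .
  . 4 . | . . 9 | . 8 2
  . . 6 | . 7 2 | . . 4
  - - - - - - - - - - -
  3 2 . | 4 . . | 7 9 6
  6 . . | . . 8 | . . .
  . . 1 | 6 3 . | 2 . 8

Step 1. [r6c1∈{9}] r6c1's peers cover all but 9. So r6c1=9.
Step 2. [r9c2∈{5,7,9}] across row 9, 9 lands solely at r9c2, so r9c2=9.
Step 3. [r8c3∈{5}] r8c3 has the single candidate 5, so r8c3=5.
Step 4. [r4c9∈{3,5}] 5 has one home in col 9: r4c9, so r4c9=5.
Step 5. [r4c4∈{3}] nothing but 3 survives at r4c4. So r4c4=3.
Step 6. [r7c6∈{1}] nothing but 1 survives at r7c6 ⇒ r7c6=1.
Step 7. [r2c2∈{3}] nothing but 3 survives at r2c2 ⇒ r2c2=3.
Step 8. [r2c9∈{1}] r2c9's peers cover all but 1, so r2c9=1.
Step 9. [r9c6∈{7}] nothing but 7 survives at r9c6, so r9c6=7.
Step 10. [r8c4∈{9}] r8c4 is down to just 9 ⇒ r8c4=9.
Step 11. [r5c7∈{1,3,6}] 6 has one home in row 5: r5c7 ⇒ r5c7=6.
Step 12. [r6c4∈{1,5,8}] 8 has one home in row 6: r6c4, so r6c4=8.
Step 13. [r3c7∈{3}] r3c7 is down to just 3. So r3c7=3.
Step 14. [r6c8∈{1,3}] across row 6, 3 lands solely at r6c8, so r6c8=3.
Step 15. [r9c8∈{4,5}] 5 has one home in row 9: r9c8. So r9c8=5.
Step 16. [r8c8∈{1,4}] r8c8 is the only open cell in col 8 admitting 1, so r8c8=1.
Step 17. [r3c5∈{1,8,9}] across row 3, 9 lands solely at r3c5. So r3c5=9.
Step 18. [r5c4∈{1,5}] across col 4, 5 lands solely at r5c4 ⇒ r5c4=5.
Step 19. [r1c8∈{4}] r1c8 is down to just 4. So r1c8=4.
Step 20. [r5c3∈{3}] nothing but 3 survives at r5c3, so r5c3=3.
Step 21. [r2c3∈{9}] r2c3 is down to just 9 ⇒ r2c3=9.
Step 22. [r8c2∈{7}] nothing but 7 survives at r8c2, so r8c2=7.
Step 23. [r3c2∈{8}] nothing but 8 survives at r3c2. So r3c2=8.
Step 24. [r1c5∈{8}] nothing but 8 survives at r1c5. So r1c5=8.
Step 25. [r7c5∈{5}] only 5 remains possible at r7c5. So r7c5=5.
Step 26. [r9c1∈{4}] nothing but 4 survives at r9c1. So r9c1=4.
Step 27. [r6c2∈{5}] nothing but 5 survives at r6c2. So r6c2=5.
Step 28. [r4c8∈{7}] r4c8's peers cover all but 7, so r4c8=7.
Step 29. [r8c9∈{3}] r8c9 has the single candidate 3 ⇒ r8c9=3.
Step 30. [r7c3∈{8}] only 8 remains possible at r7c3. So r7c3=8.
Step 31. [r4c3∈{2}] r4c3 has the single candidate 2 ⇒ r4c3=2.
Step 32. [r1c7∈{5}] nothing but 5 survives at r1c7, so r1c7=5.
Step 33. [r3c4∈{1}] only 1 remains possible at r3c4, so r3c4=1.
Step 34. [r3c1∈{2}] r3c1 has the single candidate 2. So r3c1=2.
Step 35. [r2c4∈{7}] nothing but 7 survives at r2c4. So r2c4=7.
Step 36. [r8c5∈{2}] r8c5's peers cover all but 2 ⇒ r8c5=2.
Step 37. [r3c8∈{6}] r3c8 has the single candidate 6 ⇒ r3c8=6.
Step 38. [r6c7∈{1}] r6c7's peers cover all but 1, so r6c7=1.
Step 39. [r5c1∈{7}] only 7 remains possible at r5c1 ⇒ r5c1=7.
Step 40. [r4c7∈{9}] r4c7 is down to just 9 ⇒ r4c7=9.
Step 41. [r8c7∈{4}] r8c7's peers cover all but 4, so r8c7=4.
Step 42. [r5c5∈{1}] r5c5 is down to just 1 ⇒ r5c5=1.
Step 43. [r2c6∈{6}] nothing but 6 survives at r2c6 ⇒ r2c6=6.

Answer: 1 6 7 2 8 3 5 4 9 / 5 3 9 7 4 6 8 2 1 / 2 8 4 1 9 5 3 6 7 / 8 1 2 3 6 4 9 7 5 / 7 4 3 5 1 9 6 8 2 / 9 5 6 8 7 2 1 3 4 / 3 2 8 4 5 1 7 9 6 / 6 7 5 9 2 8 4 1 3 / 4 9 1 6 3 7 2 5 8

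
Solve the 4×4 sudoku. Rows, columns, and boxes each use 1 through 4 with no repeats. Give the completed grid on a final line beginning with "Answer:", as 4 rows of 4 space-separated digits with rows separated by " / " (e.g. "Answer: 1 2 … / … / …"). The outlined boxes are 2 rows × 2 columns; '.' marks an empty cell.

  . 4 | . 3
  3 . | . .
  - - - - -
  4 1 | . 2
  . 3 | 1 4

Step 1. [r2c2∈{2}] r2c2's peers cover all but 2 ⇒ r2c2=2.
Step 2. [r1c3∈{2}] r1c3's peers cover all but 2, so r1c3=2.
Step 3. [r1c1∈{1}] r1c1 is down to just 1 ⇒ r1c1=1.
Step 4. [r2c3∈{4}] nothing but 4 survives at r2c3. So r2c3=4.
Step 5. [r4c1∈{2}] r4c1 is down to just 2. So r4c1=2.
Step 6. [r2c4∈{1}] r2c4 is down to just 1 ⇒ r2c4=1.
Step 7. [r3c3∈{3}] only 3 remains possible at r3c3, so r3c3=3.

Answer: 1 4 2 3 / 3 2 4 1 / 4 1 3 2 / 2 3 1 4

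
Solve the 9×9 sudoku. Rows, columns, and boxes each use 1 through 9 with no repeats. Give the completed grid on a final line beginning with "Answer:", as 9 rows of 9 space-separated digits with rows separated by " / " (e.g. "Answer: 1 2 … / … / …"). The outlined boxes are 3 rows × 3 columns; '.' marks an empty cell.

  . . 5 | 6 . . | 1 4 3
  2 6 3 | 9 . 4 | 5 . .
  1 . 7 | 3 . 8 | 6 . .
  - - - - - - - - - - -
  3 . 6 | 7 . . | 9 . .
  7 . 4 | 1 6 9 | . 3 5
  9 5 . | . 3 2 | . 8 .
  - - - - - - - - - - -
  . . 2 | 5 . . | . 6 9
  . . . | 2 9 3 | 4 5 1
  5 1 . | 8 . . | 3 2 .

Step 1. [r9c9∈{7}] nothing but 7 survives at r9c9, so r9c9=7.
Step 2. [r5c2∈{2,8}] across row 5, 8 lands solely at r5c2. So r5c2=8.
Step 3. [r1c6∈{7}] r1c6's peers cover all but 7. So r1c6=7.
Step 4. [r7c5∈{1,4,7}] across col 5, 7 lands solely at r7c5. So r7c5=7.
Step 5. [r7c1∈{4,8}] r7c1 is the only open cell in col 1 admitting 4, so r7c1=4.
Step 6. [r6c4∈{4}] r6c4 has the single candidate 4. So r6c4=4.
Step 7. [r3c5∈{2,5}] r3c5 is the only open cell in row 3 admitting 5, so r3c5=5.
Step 8. [r3c2∈{4,9}] across row 3, 4 lands solely at r3c2 ⇒ r3c2=4.
Step 9. [r3c9∈{2}] r3c9 has the single candidate 2. So r3c9=2.
Step 10. [r8c3∈{8}] nothing but 8 survives at r8c3, so r8c3=8.
Step 11. [r7c7∈{8}] r7c7 has the single candidate 8. So r7c7=8.
Step 12. [r4c9∈{4}] only 4 remains possible at r4c9 ⇒ r4c9=4.
Step 13. [r7c2∈{3}] r7c2 has the single candidate 3 ⇒ r7c2=3.
Step 14. [r4c2∈{2}] r4c2 has the single candidate 2. So r4c2=2.
Step 15. [r7c6∈{1}] nothing but 1 survives at r7c6. So r7c6=1.
Step 16. [r5c7∈{2}] nothing but 2 survives at r5c7 ⇒ r5c7=2.
Step 17. [r6c9∈{6}] only 6 remains possible at r6c9. So r6c9=6.
Step 18. [r8c1∈{6}] r8c1 has the single candidate 6. So r8c1=6.
Step 19. [r4c8∈{1}] nothing but 1 survives at r4c8. So r4c8=1.
Step 20. [r4c6∈{5}] nothing but 5 survives at r4c6 ⇒ r4c6=5.
Step 21. [r9c6∈{6}] r9c6's peers cover all but 6, so r9c6=6.
Step 22. [r2c5∈{1}] r2c5's peers cover all but 1 ⇒ r2c5=1.
Step 23. [r1c1∈{8}] r1c1 has the single candidate 8, so r1c1=8.
Step 24. [r9c3∈{9}] r9c3 is down to just 9. So r9c3=9.
Step 25. [r1c5∈{2}] r1c5's peers cover all but 2 ⇒ r1c5=2.
Step 26. [r8c2∈{7}] r8c2 has the single candidate 7 ⇒ r8c2=7.
Step 27. [r9c5∈{4}] r9c5's peers cover all but 4. So r9c5=4.
Step 28. [r3c8∈{9}] r3c8 has the single candidate 9, so r3c8=9.
Step 29. [r2c8∈{7}] only 7 remains possible at r2c8 ⇒ r2c8=7.
Step 30. [r6c3∈{1}] nothing but 1 survives at r6c3 ⇒ r6c3=1.
Step 31. [r2c9∈{8}] r2c9's peers cover all but 8. So r2c9=8.
Step 32. [r6c7∈{7}] r6c7 is down to just 7. So r6c7=7.
Step 33. [r4c5∈{8}] only 8 remains possible at r4c5. So r4c5=8.
Step 34. [r1c2∈{9}] r1c2 has the single candidate 9 ⇒ r1c2=9.

Answer: 8 9 5 6 2 7 1 4 3 / 2 6 3 9 1 4 5 7 8 / 1 4 7 3 5 8 6 9 2 / 3 2 6 7 8 5 9 1 4 / 7 8 4 1 6 9 2 3 5 / 9 5 1 4 3 2 7 8 6 / 4 3 2 5 7 1 8 6 9 / 6 7 8 2 9 3 4 5 1 / 5 1 9 8 4 6 3 2 7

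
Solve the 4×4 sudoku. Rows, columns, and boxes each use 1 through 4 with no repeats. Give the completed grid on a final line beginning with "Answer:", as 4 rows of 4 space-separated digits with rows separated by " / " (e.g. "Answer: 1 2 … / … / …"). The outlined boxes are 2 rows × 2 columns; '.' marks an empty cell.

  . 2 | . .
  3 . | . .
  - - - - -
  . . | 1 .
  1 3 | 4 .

Step 1. [r1c1∈{4}] only 4 remains possible at r1c1 ⇒ r1c1=4.
Step 2. [r4c4∈{2}] nothing but 2 survives at r4c4. So r4c4=2.
Step 3. [r1c4∈{1,3}] r1c4 is the only open cell in row 1 admitting 1, so r1c4=1.
Step 4. [r2c2∈{1}] r2c2's peers cover all but 1 ⇒ r2c2=1.
Step 5. [r3c2∈{4}] only 4 remains possible at r3c2, so r3c2=4.
Step 6. [r3c4∈{3}] r3c4 is down to just 3, so r3c4=3.
Step 7. [r2c3∈{2}] r2c3 has the single candidate 2 ⇒ r2c3=2.
Step 8. [r3c1∈{2}] r3c1 is down to just 2. So r3c1=2.
Step 9. [r1c3∈{3}] nothing but 3 survives at r1c3, so r1c3=3.
Step 10. [r2c4∈{4}] nothing but 4 survives at r2c4 ⇒ r2c4=4.

Answer: 4 2 3 1 / 3 1 2 4 / 2 4 1 3 / 1 3 4 2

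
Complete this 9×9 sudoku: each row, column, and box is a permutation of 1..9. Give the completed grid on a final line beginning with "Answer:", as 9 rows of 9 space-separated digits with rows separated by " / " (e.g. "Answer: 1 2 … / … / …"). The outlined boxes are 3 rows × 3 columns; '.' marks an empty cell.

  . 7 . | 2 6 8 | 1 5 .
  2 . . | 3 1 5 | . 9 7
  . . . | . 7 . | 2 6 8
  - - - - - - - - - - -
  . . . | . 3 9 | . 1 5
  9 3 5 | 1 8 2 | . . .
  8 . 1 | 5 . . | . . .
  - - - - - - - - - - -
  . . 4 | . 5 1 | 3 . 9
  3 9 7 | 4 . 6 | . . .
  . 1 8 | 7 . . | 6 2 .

Step 1. [r6c5∈{4}] r6c5 is down to just 4, so r6c5=4.
Step 2. [r1c1∈{4}] nothing but 4 survives at r1c1. So r1c1=4.
Step 3. [r5c8∈{4,7}] in col 8, 4 fits only at r5c8, so r5c8=4.
Step 4. [r5c7∈{7}] only 7 remains possible at r5c7. So r5c7=7.
Step 5. [r7c2∈{2,6}] row 7 places 2 nowhere but r7c2. So r7c2=2.
Step 6. [r6c2∈{6}] nothing but 6 survives at r6c2. So r6c2=6.
Step 7. [r8c8∈{8}] r8c8's peers cover all but 8 ⇒ r8c8=8.
Step 8. [r1c3∈{3,9}] row 1 places 9 nowhere but r1c3. So r1c3=9.
Step 9. [r1c9∈{3}] r1c9 is down to just 3 ⇒ r1c9=3.
Step 10. [r9c1∈{5}] r9c1 is down to just 5 ⇒ r9c1=5.
Step 11. [r3c2∈{5}] r3c2 has the single candidate 5 ⇒ r3c2=5.
Step 12. [r3c3∈{3}] only 3 remains possible at r3c3, so r3c3=3.
Step 13. [r8c5∈{2}] r8c5 has the single candidate 2. So r8c5=2.
Step 14. [r9c5∈{9}] r9c5 has the single candidate 9, so r9c5=9.
Step 15. [r4c1∈{7}] only 7 remains possible at r4c1, so r4c1=7.
Step 16. [r3c4∈{9}] only 9 remains possible at r3c4. So r3c4=9.
Step 17. [r6c8∈{3}] nothing but 3 survives at r6c8. So r6c8=3.
Step 18. [r6c7∈{9}] r6c7 is down to just 9 ⇒ r6c7=9.
Step 19. [r6c6∈{7}] r6c6 has the single candidate 7, so r6c6=7.
Step 20. [r4c4∈{6}] nothing but 6 survives at r4c4, so r4c4=6.
Step 21. [r7c8∈{7}] only 7 remains possible at r7c8. So r7c8=7.
Step 22. [r9c6∈{3}] nothing but 3 survives at r9c6 ⇒ r9c6=3.
Step 23. [r6c9∈{2}] r6c9 has the single candidate 2. So r6c9=2.
Step 24. [r2c7∈{4}] r2c7 has the single candidate 4, so r2c7=4.
Step 25. [r4c7∈{8}] r4c7 has the single candidate 8, so r4c7=8.
Step 26. [r9c9∈{4}] r9c9 has the single candidate 4 ⇒ r9c9=4.
Step 27. [r8c9∈{1}] r8c9 is down to just 1. So r8c9=1.
Step 28. [r8c7∈{5}] r8c7's peers cover all but 5, so r8c7=5.
Step 29. [r4c3∈{2}] only 2 remains possible at r4c3, so r4c3=2.
Step 30. [r5c9∈{6}] nothing but 6 survives at r5c9 ⇒ r5c9=6.
Step 31. [r2c3∈{6}] r2c3 has the single candidate 6 ⇒ r2c3=6.
Step 32. [r3c6∈{4}] nothing but 4 survives at r3c6. So r3c6=4.
Step 33. [r2c2∈{8}] r2c2's peers cover all but 8 ⇒ r2c2=8.
Step 34. [r4c2∈{4}] r4c2 has the single candidate 4 ⇒ r4c2=4.
Step 35. [r7c4∈{8}] r7c4's peers cover all but 8 ⇒ r7c4=8.
Step 36. [r3c1∈{1}] r3c1 has the single candidate 1. So r3c1=1.
Step 37. [r7c1∈{6}] r7c1's peers cover all but 6, so r7c1=6.

Answer: 4 7 9 2 6 8 1 5 3 / 2 8 6 3 1 5 4 9 7 / 1 5 3 9 7 4 2 6 8 / 7 4 2 6 3 9 8 1 5 / 9 3 5 1 8 2 7 4 6 / 8 6 1 5 4 7 9 3 2 / 6 2 4 8 5 1 3 7 9 / 3 9 7 4 2 6 5 8 1 / 5 1 8 7 9 3 6 2 4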